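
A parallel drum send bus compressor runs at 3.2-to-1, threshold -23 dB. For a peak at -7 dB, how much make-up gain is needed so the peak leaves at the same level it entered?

The peak compresses to -23 + 16/3.2 = -18 dB.
To reach -7 dB requires -7 − (-18) = 11 dB of make-up.

11 dB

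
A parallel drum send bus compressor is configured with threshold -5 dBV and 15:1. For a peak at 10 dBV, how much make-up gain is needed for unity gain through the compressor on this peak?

14 dB

Overshoot 15 dB → 15/15 = 1 dB after compression, so the compressed level is -5 + 1 = -4 dBV.
Make-up = target − compressed = 10 − (-4) = 14 dB.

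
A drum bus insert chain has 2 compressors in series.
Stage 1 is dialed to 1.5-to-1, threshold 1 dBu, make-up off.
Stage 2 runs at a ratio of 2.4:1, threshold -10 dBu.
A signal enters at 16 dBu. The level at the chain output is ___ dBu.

-1.25 dBu

Stage 1: 16 dBu is 15 dB over 1 dBu; at 1.5:1 that becomes 10 dB over, giving 11 dBu.
Stage 2: 21 dB above -10 dBu, reduced 2.4:1 to 8.75 dB above → -1.25 dBu.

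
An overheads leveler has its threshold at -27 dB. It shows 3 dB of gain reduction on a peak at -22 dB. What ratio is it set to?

Input overshoot = -22 − (-27) = 5 dB.
Output overshoot = 5 − 3 = 2 dB.
Ratio = input overshoot / output overshoot = 5 / 2 = 2.5.

2.5:1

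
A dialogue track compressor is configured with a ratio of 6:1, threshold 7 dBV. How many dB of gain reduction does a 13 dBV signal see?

5 dB

13 dBV exceeds the threshold by 6 dB.
After 6:1 compression the overshoot becomes 6/6 = 1 dB.
So the signal is attenuated by 6 − 1 = 5 dB.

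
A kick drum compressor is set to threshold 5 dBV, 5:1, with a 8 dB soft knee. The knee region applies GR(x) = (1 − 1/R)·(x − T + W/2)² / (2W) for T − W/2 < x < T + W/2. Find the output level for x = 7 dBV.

5.2 dBV

x − T + W/2 = 7 − 5 + 4 = 6.
GR = (1 − 1/5) × 6² / 16 = 0.8 × 36 / 16 = 1.8 dB.
Output = 7 − 1.8 = 5.2 dBV.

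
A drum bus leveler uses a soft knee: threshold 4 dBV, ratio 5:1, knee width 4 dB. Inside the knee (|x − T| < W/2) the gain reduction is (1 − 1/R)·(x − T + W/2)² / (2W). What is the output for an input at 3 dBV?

x − T + W/2 = 3 − 4 + 2 = 1.
GR = (1 − 1/5) × 1² / 8 = 0.8 × 1 / 8 = 0.1 dB.
Output = 3 − 0.1 = 2.9 dBV.

2.9 dBV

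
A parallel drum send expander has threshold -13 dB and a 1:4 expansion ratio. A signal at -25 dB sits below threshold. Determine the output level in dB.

The input is 12 dB below the -13 dB threshold.
A 1:4 expander multiplies undershoot by 4: 12 × 4 = 48 dB below threshold.
Output = -13 − 48 = -61 dB.

-61 dB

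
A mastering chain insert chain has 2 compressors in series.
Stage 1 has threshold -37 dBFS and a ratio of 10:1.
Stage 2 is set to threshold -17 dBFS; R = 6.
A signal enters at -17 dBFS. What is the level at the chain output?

-35 dBFS

Stage 1: -17 dBFS is 20 dB over -37 dBFS; at 10:1 that becomes 2 dB over, giving -35 dBFS.
Stage 2: below threshold (-35 ≤ -17); passes unchanged; output -35 dBFS.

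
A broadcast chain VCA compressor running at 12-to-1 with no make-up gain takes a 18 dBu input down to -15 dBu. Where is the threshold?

-18 dBu

Let T be the threshold. Output overshoot = (input overshoot)/R, so -15 − T = (18 − T)/12.
12·(-15 − T) = 18 − T → 11·T = -180 − 18 = -198.
T = -198/11 = -18 dBu.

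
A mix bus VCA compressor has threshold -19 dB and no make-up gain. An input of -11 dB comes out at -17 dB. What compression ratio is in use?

Input overshoot = -11 − (-19) = 8 dB; output overshoot = -17 − (-19) = 2 dB.
Ratio = 8 / 2 = 4.

4:1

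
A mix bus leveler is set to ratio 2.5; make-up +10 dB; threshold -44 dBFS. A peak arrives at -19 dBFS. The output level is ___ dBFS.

The input is 25 dB above the -44 dBFS threshold.
2.5:1 compression reduces that to 25/2.5 = 10 dB over.
Output = -44 + 10 = -34 dBFS; make-up adds 10 dB, giving -24 dBFS.

-24 dBFS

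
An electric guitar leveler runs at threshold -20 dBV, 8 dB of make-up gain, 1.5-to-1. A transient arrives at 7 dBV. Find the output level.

6 dBV

7 dBV sits 27 dB over threshold.
The 27 dB excess becomes 18 dB after 1.5:1 reduction.
That puts the output at -2 dBV; make-up adds 8 dB, giving 6 dBV.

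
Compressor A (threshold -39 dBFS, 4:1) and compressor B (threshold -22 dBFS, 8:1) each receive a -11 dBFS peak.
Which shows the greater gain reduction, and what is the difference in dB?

A, by 11.375 dB

A: overshoot 28 dB → output overshoot 7 dB → GR 21 dB.
B: overshoot 11 dB → output overshoot 1.375 dB → GR 9.625 dB.
A reduces 11.375 dB more.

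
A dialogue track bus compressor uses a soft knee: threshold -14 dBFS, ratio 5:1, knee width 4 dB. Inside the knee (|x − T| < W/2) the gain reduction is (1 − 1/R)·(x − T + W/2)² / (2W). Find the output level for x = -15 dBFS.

-15.1 dBFS

x − T + W/2 = -15 − (-14) + 2 = 1.
GR = (1 − 1/5) × 1² / 8 = 0.8 × 1 / 8 = 0.1 dB.
Output = -15 − 0.1 = -15.1 dBFS.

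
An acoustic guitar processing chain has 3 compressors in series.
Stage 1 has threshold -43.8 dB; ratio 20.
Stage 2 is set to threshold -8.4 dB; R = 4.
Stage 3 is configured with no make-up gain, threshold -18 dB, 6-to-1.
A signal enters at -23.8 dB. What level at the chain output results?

-42.8 dB

Stage 1: -23.8 dB is 20 dB over -43.8 dB; at 20:1 that becomes 1 dB over, giving -42.8 dB.
Stage 2: -42.8 dB ≤ -8.4 dB, so stage 2 doesn't engage; output -42.8 dB.
Stage 3: -42.8 dB is at or below the -18 dB threshold — no compression; output -42.8 dB.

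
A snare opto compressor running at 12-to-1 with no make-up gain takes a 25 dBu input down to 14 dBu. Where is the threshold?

Input is 12 dB above T (since output overshoot × R = input overshoot: (14 − T)·12 = 25 − T gives T = 13 dBu).
Check: 13 + (25 − 13)/12 = 13 + 1 = 14 dBu. ✓

13 dBu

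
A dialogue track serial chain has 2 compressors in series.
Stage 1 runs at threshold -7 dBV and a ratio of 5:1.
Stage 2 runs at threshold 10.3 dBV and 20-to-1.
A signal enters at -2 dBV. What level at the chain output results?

Stage 1: -2 dBV is 5 dB over -7 dBV; at 5:1 that becomes 1 dB over, giving -6 dBV.
Stage 2: -6 dBV ≤ 10.3 dBV, so stage 2 doesn't engage; output -6 dBV.

-6 dBV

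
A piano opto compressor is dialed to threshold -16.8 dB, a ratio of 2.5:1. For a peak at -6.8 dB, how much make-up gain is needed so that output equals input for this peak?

6 dB

The peak compresses to -16.8 + 10/2.5 = -12.8 dB.
To reach -6.8 dB requires -6.8 − (-12.8) = 6 dB of make-up.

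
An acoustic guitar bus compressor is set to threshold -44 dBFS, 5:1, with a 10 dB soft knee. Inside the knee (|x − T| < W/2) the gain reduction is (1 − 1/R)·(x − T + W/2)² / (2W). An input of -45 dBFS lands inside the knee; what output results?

x − T + W/2 = -45 − (-44) + 5 = 4.
GR = (1 − 1/5) × 4² / 20 = 0.8 × 16 / 20 = 0.64 dB.
Output = -45 − 0.64 = -45.64 dBFS.

-45.64 dBFS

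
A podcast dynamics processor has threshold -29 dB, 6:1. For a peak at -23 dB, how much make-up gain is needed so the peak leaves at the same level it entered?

5 dB

Without make-up, output = threshold + overshoot/6 = -29 + 1 = -28 dB.
Gap to target: 5 dB.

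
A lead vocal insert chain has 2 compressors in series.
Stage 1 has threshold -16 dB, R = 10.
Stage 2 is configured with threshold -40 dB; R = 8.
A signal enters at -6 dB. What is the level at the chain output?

-36.875 dB

Stage 1: -6 dB is 10 dB over -16 dB; at 10:1 that becomes 1 dB over, giving -15 dB.
Stage 2: 25 dB above -40 dB, reduced 8:1 to 3.125 dB above → -36.875 dB.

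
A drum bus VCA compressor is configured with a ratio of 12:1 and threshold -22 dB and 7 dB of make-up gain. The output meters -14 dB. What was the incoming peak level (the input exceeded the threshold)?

Stripping the +7 dB make-up gives -21 dB at the gain stage.
The compressed level sits -21 − (-22) = 1 dB over threshold.
Input overshoot = R × output overshoot = 12 dB → input = -22 + 12 = -10 dB.

-10 dB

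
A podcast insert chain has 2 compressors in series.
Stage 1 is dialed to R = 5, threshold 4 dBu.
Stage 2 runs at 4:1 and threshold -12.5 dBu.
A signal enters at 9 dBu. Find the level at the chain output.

-8.125 dBu

Stage 1: 5 dB above 4 dBu, reduced 5:1 to 1 dB above → 5 dBu.
Stage 2: overshoot 17.5 dB → 17.5/4 = 4.375 dB → -8.125 dBu.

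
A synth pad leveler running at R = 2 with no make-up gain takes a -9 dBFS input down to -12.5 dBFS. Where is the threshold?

-16 dBFS

Input is 7 dB above T (since output overshoot × R = input overshoot: (-12.5 − T)·2 = -9 − T gives T = -16 dBFS).
Check: -16 + (-9 − (-16))/2 = -16 + 3.5 = -12.5 dBFS. ✓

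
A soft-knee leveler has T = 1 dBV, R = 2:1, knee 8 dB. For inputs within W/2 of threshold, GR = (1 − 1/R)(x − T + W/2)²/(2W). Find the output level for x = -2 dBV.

-2.03125 dBV

x − T + W/2 = -2 − 1 + 4 = 1.
GR = (1 − 1/2) × 1² / 16 = 0.5 × 1 / 16 = 0.03125 dB.
Output = -2 − 0.03125 = -2.03125 dBV.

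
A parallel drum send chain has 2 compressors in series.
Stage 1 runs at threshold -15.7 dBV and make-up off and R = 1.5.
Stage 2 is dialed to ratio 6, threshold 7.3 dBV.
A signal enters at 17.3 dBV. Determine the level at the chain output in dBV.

6.3 dBV

Stage 1: 33 dB above -15.7 dBV, reduced 1.5:1 to 22 dB above → 6.3 dBV.
Stage 2: 6.3 dBV ≤ 7.3 dBV, so stage 2 doesn't engage; output 6.3 dBV.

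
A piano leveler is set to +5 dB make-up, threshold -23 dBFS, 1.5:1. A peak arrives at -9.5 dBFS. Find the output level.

Overshoot: -9.5 − (-23) = 13.5 dB.
At 1.5:1 the overshoot is divided by 1.5, leaving 9 dB above threshold.
That puts the output at -14 dBFS; make-up adds 5 dB, giving -9 dBFS.

-9 dBFS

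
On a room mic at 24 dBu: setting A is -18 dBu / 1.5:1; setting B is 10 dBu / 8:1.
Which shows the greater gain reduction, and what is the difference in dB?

A: GR = 42 − 42/1.5 = 14 dB.
B: GR = 14 − 14/8 = 12.25 dB.
A reduces 1.75 dB more.

A, by 1.75 dB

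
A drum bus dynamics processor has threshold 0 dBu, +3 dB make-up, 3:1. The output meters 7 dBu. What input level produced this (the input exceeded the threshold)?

12 dBu

Remove make-up: 7 − 3 = 4 dBu.
That's 4 dB above the 0 dBu threshold.
Input overshoot = R × output overshoot = 12 dB → input = 0 + 12 = 12 dBu.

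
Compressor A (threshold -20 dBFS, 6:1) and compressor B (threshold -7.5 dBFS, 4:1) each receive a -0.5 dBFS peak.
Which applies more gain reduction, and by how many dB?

A, by 11 dB

A: overshoot 19.5 dB → output overshoot 3.25 dB → GR 16.25 dB.
B: overshoot 7 dB → output overshoot 1.75 dB → GR 5.25 dB.
A reduces 11 dB more.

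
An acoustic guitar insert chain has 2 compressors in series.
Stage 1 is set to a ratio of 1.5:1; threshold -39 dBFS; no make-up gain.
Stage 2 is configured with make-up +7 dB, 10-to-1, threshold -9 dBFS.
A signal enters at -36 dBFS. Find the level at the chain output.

Stage 1: overshoot 3 dB → 3/1.5 = 2 dB → -37 dBFS.
Stage 2: -37 dBFS is at or below the -9 dBFS threshold — no compression; make-up brings it to -30 dBFS.

-30 dBFS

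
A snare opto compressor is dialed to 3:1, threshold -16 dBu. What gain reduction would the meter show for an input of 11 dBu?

The signal is 27 dB above threshold.
A 3:1 ratio leaves 9 dB of that excess.
Gain reduction = 27 − 9 = 18 dB.

18 dB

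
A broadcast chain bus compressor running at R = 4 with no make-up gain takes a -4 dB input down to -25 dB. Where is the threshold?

-32 dB

Input is 28 dB above T (since output overshoot × R = input overshoot: (-25 − T)·4 = -4 − T gives T = -32 dB).
Check: -32 + (-4 − (-32))/4 = -32 + 7 = -25 dB. ✓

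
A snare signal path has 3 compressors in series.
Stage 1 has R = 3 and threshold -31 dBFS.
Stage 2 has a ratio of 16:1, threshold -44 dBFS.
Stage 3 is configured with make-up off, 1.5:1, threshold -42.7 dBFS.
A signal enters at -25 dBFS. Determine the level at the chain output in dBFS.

-43.0625 dBFS

Stage 1: 6 dB above -31 dBFS, reduced 3:1 to 2 dB above → -29 dBFS.
Stage 2: -29 dBFS is 15 dB over -44 dBFS; at 16:1 that becomes 0.9375 dB over, giving -43.0625 dBFS.
Stage 3: below threshold (-43.0625 ≤ -42.7); passes unchanged; output -43.0625 dBFS.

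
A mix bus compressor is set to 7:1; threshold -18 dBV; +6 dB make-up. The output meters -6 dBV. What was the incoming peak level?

Stripping the +6 dB make-up gives -12 dBV at the gain stage.
The compressed level sits -12 − (-18) = 6 dB over threshold.
Undo the ratio: input overshoot = 6 × 7 = 42 dB, giving input = 24 dBV.

24 dBV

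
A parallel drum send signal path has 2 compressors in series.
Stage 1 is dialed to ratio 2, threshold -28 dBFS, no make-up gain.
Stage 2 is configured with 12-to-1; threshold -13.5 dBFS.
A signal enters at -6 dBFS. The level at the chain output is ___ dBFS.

-17 dBFS

Stage 1: -6 dBFS is 22 dB over -28 dBFS; at 2:1 that becomes 11 dB over, giving -17 dBFS.
Stage 2: below threshold (-17 ≤ -13.5); passes unchanged; output -17 dBFS.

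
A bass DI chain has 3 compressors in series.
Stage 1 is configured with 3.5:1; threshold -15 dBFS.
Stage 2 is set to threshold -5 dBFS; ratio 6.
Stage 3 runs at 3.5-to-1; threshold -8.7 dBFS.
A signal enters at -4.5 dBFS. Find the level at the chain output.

Stage 1: 10.5 dB above -15 dBFS, reduced 3.5:1 to 3 dB above → -12 dBFS.
Stage 2: -12 dBFS ≤ -5 dBFS, so stage 2 doesn't engage; output -12 dBFS.
Stage 3: -12 dBFS is at or below the -8.7 dBFS threshold — no compression; output -12 dBFS.

-12 dBFS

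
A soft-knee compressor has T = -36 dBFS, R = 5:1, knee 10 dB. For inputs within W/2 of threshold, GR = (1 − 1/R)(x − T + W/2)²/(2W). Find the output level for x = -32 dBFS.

-35.24 dBFS

x − T + W/2 = -32 − (-36) + 5 = 9.
GR = (1 − 1/5) × 9² / 20 = 0.8 × 81 / 20 = 3.24 dB.
Output = -32 − 3.24 = -35.24 dBFS.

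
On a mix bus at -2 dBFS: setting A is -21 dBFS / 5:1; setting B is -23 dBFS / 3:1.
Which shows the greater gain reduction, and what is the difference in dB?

A, by 1.2 dB

A: 19 dB over, compressed to 3.8 dB over, so 15.2 dB of GR.
B: 21 dB over, compressed to 7 dB over, so 14 dB of GR.
A reduces 1.2 dB more.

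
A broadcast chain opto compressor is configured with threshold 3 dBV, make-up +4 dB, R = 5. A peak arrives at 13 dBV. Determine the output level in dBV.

9 dBV

The input is 10 dB above the 3 dBV threshold.
5:1 compression reduces that to 10/5 = 2 dB over.
So the level is 3 + 2 = 5 dBV; make-up adds 4 dB, giving 9 dBV.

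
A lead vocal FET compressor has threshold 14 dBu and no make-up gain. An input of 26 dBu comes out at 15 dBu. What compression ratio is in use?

Input overshoot = 26 − 14 = 12 dB; output overshoot = 15 − 14 = 1 dB.
Ratio = 12 / 1 = 12.

12:1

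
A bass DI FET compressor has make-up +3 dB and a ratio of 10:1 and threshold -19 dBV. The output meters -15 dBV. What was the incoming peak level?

Stripping the +3 dB make-up gives -18 dBV at the gain stage.
Post-compression overshoot = -18 − (-19) = 1 dB.
Undo the ratio: input overshoot = 1 × 10 = 10 dB, giving input = -9 dBV.

-9 dBV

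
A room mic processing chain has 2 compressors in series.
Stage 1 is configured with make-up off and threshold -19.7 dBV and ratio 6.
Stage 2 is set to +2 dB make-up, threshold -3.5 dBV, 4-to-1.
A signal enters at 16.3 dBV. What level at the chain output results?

-11.7 dBV

Stage 1: overshoot 36 dB → 36/6 = 6 dB → -13.7 dBV.
Stage 2: below threshold (-13.7 ≤ -3.5); passes unchanged; make-up brings it to -11.7 dBV.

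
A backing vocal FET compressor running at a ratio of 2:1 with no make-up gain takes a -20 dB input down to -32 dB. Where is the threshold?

Gain reduction = -20 − (-32) = 12 dB; output overshoot = GR / (R − 1) = 12 / 1 = 12 dB.
Threshold = output − output overshoot = -32 − 12 = -44 dB.

-44 dB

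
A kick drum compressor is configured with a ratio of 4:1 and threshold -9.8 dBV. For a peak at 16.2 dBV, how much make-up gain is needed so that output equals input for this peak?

19.5 dB

The peak compresses to -9.8 + 26/4 = -3.3 dBV.
To reach 16.2 dBV requires 16.2 − (-3.3) = 19.5 dB of make-up.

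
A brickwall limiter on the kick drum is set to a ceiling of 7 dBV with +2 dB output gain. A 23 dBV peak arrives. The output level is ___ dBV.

At ∞:1, everything above 7 dBV is held at the ceiling.
Output gain then adds 2 dB: 7 + 2 = 9 dBV.

9 dBV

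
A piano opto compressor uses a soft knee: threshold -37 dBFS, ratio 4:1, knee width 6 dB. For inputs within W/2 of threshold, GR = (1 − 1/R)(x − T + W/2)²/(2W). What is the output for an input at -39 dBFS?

-39.0625 dBFS

x − T + W/2 = -39 − (-37) + 3 = 1.
GR = (1 − 1/4) × 1² / 12 = 0.75 × 1 / 12 = 0.0625 dB.
Output = -39 − 0.0625 = -39.0625 dBFS.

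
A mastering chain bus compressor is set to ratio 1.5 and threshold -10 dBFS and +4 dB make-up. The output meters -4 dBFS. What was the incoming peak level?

Stripping the +4 dB make-up gives -8 dBFS at the gain stage.
Post-compression overshoot = -8 − (-10) = 2 dB.
Input overshoot = R × output overshoot = 3 dB → input = -10 + 3 = -7 dBFS.

-7 dBFS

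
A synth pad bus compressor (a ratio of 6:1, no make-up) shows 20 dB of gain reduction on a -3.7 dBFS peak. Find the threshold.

Gain reduction = -3.7 − (-23.7) = 20 dB; output overshoot = GR / (R − 1) = 20 / 5 = 4 dB.
Threshold = output − output overshoot = -23.7 − 4 = -27.7 dBFS.

-27.7 dBFS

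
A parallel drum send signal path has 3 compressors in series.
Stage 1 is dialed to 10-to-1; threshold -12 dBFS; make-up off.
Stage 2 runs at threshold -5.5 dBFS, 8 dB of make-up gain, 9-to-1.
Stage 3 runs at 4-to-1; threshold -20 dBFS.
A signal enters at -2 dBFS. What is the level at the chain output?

-15.75 dBFS

Stage 1: -2 dBFS is 10 dB over -12 dBFS; at 10:1 that becomes 1 dB over, giving -11 dBFS.
Stage 2: -11 dBFS ≤ -5.5 dBFS, so stage 2 doesn't engage; make-up brings it to -3 dBFS.
Stage 3: overshoot 17 dB → 17/4 = 4.25 dB → -15.75 dBFS.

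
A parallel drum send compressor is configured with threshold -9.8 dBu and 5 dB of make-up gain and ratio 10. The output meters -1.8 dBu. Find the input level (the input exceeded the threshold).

20.2 dBu

Before make-up, the level was -1.8 − 5 = -6.8 dBu.
Post-compression overshoot = -6.8 − (-9.8) = 3 dB.
Before 10:1 compression the overshoot was 3 × 10 = 30 dB, so input = -9.8 + 30 = 20.2 dBu.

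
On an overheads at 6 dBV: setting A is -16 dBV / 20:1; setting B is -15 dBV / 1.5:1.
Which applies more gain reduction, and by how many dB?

A, by 13.9 dB

A: overshoot 22 dB → output overshoot 1.1 dB → GR 20.9 dB.
B: overshoot 21 dB → output overshoot 14 dB → GR 7 dB.
A applies 13.9 dB more gain reduction.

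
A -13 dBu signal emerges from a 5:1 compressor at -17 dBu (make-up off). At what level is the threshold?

-18 dBu

Gain reduction = -13 − (-17) = 4 dB; output overshoot = GR / (R − 1) = 4 / 4 = 1 dB.
Threshold = output − output overshoot = -17 − 1 = -18 dBu.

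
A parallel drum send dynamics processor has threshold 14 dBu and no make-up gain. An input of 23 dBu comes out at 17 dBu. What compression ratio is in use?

Input overshoot = 23 − 14 = 9 dB; output overshoot = 17 − 14 = 3 dB.
Ratio = 9 / 3 = 3.

3:1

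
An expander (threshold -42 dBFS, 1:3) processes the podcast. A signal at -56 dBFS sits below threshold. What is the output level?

-84 dBFS

Undershoot = (-42) − (-56) = 14 dB.
At 1:3, that expands to 42 dB under threshold.
Output = -42 − 42 = -84 dBFS.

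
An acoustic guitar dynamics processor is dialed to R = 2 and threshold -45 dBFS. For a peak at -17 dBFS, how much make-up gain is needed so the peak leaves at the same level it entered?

14 dB

Overshoot 28 dB → 28/2 = 14 dB after compression, so the compressed level is -45 + 14 = -31 dBFS.
Make-up = target − compressed = -17 − (-31) = 14 dB.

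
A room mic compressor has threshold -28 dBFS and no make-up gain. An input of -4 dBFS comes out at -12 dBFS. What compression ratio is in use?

1.5:1

Input overshoot = -4 − (-28) = 24 dB; output overshoot = -12 − (-28) = 16 dB.
Ratio = 24 / 16 = 1.5.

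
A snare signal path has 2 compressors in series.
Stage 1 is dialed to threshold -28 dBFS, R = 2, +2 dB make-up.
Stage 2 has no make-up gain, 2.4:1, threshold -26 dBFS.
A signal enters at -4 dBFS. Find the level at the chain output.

Stage 1: -4 dBFS is 24 dB over -28 dBFS; at 2:1 that becomes 12 dB over, giving -16 dBFS; +2 dB make-up → -14 dBFS.
Stage 2: -14 dBFS is 12 dB over -26 dBFS; at 2.4:1 that becomes 5 dB over, giving -21 dBFS.

-21 dBFS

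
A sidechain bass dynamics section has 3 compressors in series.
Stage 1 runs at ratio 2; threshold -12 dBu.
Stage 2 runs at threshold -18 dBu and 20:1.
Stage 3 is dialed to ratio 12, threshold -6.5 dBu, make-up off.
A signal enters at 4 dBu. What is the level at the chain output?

Stage 1: 4 dBu is 16 dB over -12 dBu; at 2:1 that becomes 8 dB over, giving -4 dBu.
Stage 2: -4 dBu is 14 dB over -18 dBu; at 20:1 that becomes 0.7 dB over, giving -17.3 dBu.
Stage 3: below threshold (-17.3 ≤ -6.5); passes unchanged; output -17.3 dBu.

-17.3 dBu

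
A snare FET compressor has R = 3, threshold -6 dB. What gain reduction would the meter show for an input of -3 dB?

2 dB

The signal is 3 dB above threshold.
A 3:1 ratio leaves 1 dB of that excess.
Gain reduction = 3 − 1 = 2 dB.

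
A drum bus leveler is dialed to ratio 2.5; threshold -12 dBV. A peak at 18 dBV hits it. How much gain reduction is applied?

Overshoot = 18 − (-12) = 30 dB.
After 2.5:1 compression the overshoot becomes 30/2.5 = 12 dB.
GR = overshoot in − overshoot out = 30 − 12 = 18 dB.

18 dB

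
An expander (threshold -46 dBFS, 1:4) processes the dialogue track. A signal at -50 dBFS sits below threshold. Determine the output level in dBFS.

-62 dBFS

Undershoot = (-46) − (-50) = 4 dB.
At 1:4, that expands to 16 dB under threshold.
Output = -46 − 16 = -62 dBFS.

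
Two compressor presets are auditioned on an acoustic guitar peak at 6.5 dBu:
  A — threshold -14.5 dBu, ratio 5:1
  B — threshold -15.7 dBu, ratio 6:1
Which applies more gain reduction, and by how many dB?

A: 21 dB over, compressed to 4.2 dB over, so 16.8 dB of GR.
B: 22.2 dB over, compressed to 3.7 dB over, so 18.5 dB of GR.
B applies 1.7 dB more gain reduction.

B, by 1.7 dB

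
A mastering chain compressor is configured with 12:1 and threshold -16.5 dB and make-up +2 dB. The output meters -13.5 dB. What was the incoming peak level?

-4.5 dB

Before make-up, the level was -13.5 − 2 = -15.5 dB.
That's 1 dB above the -16.5 dB threshold.
Input overshoot = R × output overshoot = 12 dB → input = -16.5 + 12 = -4.5 dB.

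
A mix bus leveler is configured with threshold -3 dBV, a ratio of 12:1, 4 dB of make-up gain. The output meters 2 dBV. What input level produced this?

9 dBV

Before make-up, the level was 2 − 4 = -2 dBV.
That's 1 dB above the -3 dBV threshold.
Undo the ratio: input overshoot = 1 × 12 = 12 dB, giving input = 9 dBV.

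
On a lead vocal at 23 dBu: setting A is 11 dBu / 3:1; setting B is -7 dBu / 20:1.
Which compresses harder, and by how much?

A: 12 dB over, compressed to 4 dB over, so 8 dB of GR.
B: 30 dB over, compressed to 1.5 dB over, so 28.5 dB of GR.
Difference: 20.5 dB in favour of B.

B, by 20.5 dB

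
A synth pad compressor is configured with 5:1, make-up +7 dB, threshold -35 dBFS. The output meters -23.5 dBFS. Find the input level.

-12.5 dBFS

Remove make-up: -23.5 − 7 = -30.5 dBFS.
That's 4.5 dB above the -35 dBFS threshold.
Input overshoot = R × output overshoot = 22.5 dB → input = -35 + 22.5 = -12.5 dBFS.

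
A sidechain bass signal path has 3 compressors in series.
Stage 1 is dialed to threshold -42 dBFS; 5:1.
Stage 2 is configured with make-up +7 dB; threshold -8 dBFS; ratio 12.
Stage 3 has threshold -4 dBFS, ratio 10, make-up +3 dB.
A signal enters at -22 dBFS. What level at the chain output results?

-28 dBFS

Stage 1: 20 dB above -42 dBFS, reduced 5:1 to 4 dB above → -38 dBFS.
Stage 2: below threshold (-38 ≤ -8); passes unchanged; make-up brings it to -31 dBFS.
Stage 3: -31 dBFS is at or below the -4 dBFS threshold — no compression; make-up brings it to -28 dBFS.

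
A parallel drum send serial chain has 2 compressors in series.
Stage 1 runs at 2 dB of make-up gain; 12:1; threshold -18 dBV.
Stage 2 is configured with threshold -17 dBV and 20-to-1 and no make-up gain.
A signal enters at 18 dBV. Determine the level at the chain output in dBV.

-16.8 dBV

Stage 1: overshoot 36 dB → 36/12 = 3 dB → -15 dBV; +2 dB make-up → -13 dBV.
Stage 2: overshoot 4 dB → 4/20 = 0.2 dB → -16.8 dBV.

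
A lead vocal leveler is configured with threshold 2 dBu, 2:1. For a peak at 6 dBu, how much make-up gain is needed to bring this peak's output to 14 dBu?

10 dB

The peak compresses to 2 + 4/2 = 4 dBu.
To reach 14 dBu requires 14 − 4 = 10 dB of make-up.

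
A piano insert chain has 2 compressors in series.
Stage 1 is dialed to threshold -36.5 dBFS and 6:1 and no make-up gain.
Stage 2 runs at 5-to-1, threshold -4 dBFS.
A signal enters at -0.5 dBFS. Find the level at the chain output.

-30.5 dBFS

Stage 1: 36 dB above -36.5 dBFS, reduced 6:1 to 6 dB above → -30.5 dBFS.
Stage 2: -30.5 dBFS ≤ -4 dBFS, so stage 2 doesn't engage; output -30.5 dBFS.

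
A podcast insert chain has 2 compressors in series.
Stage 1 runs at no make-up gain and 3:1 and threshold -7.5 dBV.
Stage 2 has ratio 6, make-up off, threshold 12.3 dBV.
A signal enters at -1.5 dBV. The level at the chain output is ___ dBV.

-5.5 dBV

Stage 1: overshoot 6 dB → 6/3 = 2 dB → -5.5 dBV.
Stage 2: -5.5 dBV is at or below the 12.3 dBV threshold — no compression; output -5.5 dBV.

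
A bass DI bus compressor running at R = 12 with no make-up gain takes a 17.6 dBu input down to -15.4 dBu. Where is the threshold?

-18.4 dBu

Input is 36 dB above T (since output overshoot × R = input overshoot: (-15.4 − T)·12 = 17.6 − T gives T = -18.4 dBu).
Check: -18.4 + (17.6 − (-18.4))/12 = -18.4 + 3 = -15.4 dBu. ✓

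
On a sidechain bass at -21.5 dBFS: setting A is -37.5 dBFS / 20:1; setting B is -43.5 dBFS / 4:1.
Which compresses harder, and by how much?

A: GR = 16 − 16/20 = 15.2 dB.
B: GR = 22 − 22/4 = 16.5 dB.
B reduces 1.3 dB more.

B, by 1.3 dB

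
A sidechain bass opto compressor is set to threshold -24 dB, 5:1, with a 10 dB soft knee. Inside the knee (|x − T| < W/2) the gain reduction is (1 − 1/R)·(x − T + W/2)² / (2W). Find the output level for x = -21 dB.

x − T + W/2 = -21 − (-24) + 5 = 8.
GR = (1 − 1/5) × 8² / 20 = 0.8 × 64 / 20 = 2.56 dB.
Output = -21 − 2.56 = -23.56 dB.

-23.56 dB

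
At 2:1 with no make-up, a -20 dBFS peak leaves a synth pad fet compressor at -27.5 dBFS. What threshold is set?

Input is 15 dB above T (since output overshoot × R = input overshoot: (-27.5 − T)·2 = -20 − T gives T = -35 dBFS).
Check: -35 + (-20 − (-35))/2 = -35 + 7.5 = -27.5 dBFS. ✓

-35 dBFS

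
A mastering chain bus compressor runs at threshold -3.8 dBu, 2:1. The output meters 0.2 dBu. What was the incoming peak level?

That's 4 dB above the -3.8 dBu threshold.
Undo the ratio: input overshoot = 4 × 2 = 8 dB, giving input = 4.2 dBu.

4.2 dBu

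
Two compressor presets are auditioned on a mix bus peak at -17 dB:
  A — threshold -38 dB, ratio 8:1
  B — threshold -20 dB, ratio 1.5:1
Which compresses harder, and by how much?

A: overshoot 21 dB → output overshoot 2.625 dB → GR 18.375 dB.
B: overshoot 3 dB → output overshoot 2 dB → GR 1 dB.
A applies 17.375 dB more gain reduction.

A, by 17.375 dB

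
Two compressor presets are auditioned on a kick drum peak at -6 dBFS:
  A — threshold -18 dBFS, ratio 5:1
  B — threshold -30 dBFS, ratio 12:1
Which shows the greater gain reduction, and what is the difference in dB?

A: overshoot 12 dB → output overshoot 2.4 dB → GR 9.6 dB.
B: overshoot 24 dB → output overshoot 2 dB → GR 22 dB.
Difference: 12.4 dB in favour of B.

B, by 12.4 dB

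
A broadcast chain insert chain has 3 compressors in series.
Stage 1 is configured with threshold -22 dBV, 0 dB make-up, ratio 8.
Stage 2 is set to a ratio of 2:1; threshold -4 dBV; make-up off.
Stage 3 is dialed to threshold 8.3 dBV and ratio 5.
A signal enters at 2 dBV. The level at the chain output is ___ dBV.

Stage 1: 24 dB above -22 dBV, reduced 8:1 to 3 dB above → -19 dBV.
Stage 2: -19 dBV ≤ -4 dBV, so stage 2 doesn't engage; output -19 dBV.
Stage 3: -19 dBV is at or below the 8.3 dBV threshold — no compression; output -19 dBV.

-19 dBV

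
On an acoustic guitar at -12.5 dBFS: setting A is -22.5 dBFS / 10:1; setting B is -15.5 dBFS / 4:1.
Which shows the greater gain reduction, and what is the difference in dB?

A: overshoot 10 dB → output overshoot 1 dB → GR 9 dB.
B: overshoot 3 dB → output overshoot 0.75 dB → GR 2.25 dB.
A applies 6.75 dB more gain reduction.

A, by 6.75 dB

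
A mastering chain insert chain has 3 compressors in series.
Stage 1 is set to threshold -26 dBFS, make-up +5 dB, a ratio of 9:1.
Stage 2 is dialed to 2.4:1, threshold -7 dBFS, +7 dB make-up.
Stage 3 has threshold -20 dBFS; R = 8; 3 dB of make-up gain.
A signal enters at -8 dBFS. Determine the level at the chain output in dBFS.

-16 dBFS

Stage 1: overshoot 18 dB → 18/9 = 2 dB → -24 dBFS; +5 dB make-up → -19 dBFS.
Stage 2: -19 dBFS ≤ -7 dBFS, so stage 2 doesn't engage; make-up brings it to -12 dBFS.
Stage 3: 8 dB above -20 dBFS, reduced 8:1 to 1 dB above → -19 dBFS; +3 dB make-up → -16 dBFS.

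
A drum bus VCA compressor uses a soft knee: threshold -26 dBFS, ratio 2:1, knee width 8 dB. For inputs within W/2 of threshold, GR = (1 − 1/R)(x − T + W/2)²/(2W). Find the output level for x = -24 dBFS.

x − T + W/2 = -24 − (-26) + 4 = 6.
GR = (1 − 1/2) × 6² / 16 = 0.5 × 36 / 16 = 1.125 dB.
Output = -24 − 1.125 = -25.125 dBFS.

-25.125 dBFS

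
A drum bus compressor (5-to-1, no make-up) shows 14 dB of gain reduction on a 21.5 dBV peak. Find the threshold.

4 dBV

Input is 17.5 dB above T (since output overshoot × R = input overshoot: (7.5 − T)·5 = 21.5 − T gives T = 4 dBV).
Check: 4 + (21.5 − 4)/5 = 4 + 3.5 = 7.5 dBV. ✓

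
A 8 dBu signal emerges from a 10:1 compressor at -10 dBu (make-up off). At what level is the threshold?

-12 dBu

Let T be the threshold. Output overshoot = (input overshoot)/R, so -10 − T = (8 − T)/10.
10·(-10 − T) = 8 − T → 9·T = -100 − 8 = -108.
T = -108/9 = -12 dBu.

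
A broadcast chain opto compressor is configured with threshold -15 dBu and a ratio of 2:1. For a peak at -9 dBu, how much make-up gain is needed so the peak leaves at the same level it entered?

3 dB

Overshoot 6 dB → 6/2 = 3 dB after compression, so the compressed level is -15 + 3 = -12 dBu.
Make-up = target − compressed = -9 − (-12) = 3 dB.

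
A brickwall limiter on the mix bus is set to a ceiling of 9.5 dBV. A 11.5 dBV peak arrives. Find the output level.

A brickwall limiter is an ∞:1 compressor: any input above the ceiling is clamped to 9.5 dBV.

9.5 dBV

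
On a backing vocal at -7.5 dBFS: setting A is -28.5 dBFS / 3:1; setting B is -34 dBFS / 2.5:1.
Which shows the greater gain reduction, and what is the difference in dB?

A: 21 dB over, compressed to 7 dB over, so 14 dB of GR.
B: 26.5 dB over, compressed to 10.6 dB over, so 15.9 dB of GR.
B applies 1.9 dB more gain reduction.

B, by 1.9 dB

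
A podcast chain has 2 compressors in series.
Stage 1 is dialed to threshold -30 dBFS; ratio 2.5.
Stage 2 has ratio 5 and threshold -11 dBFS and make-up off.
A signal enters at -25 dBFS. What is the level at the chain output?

Stage 1: -25 dBFS is 5 dB over -30 dBFS; at 2.5:1 that becomes 2 dB over, giving -28 dBFS.
Stage 2: -28 dBFS is at or below the -11 dBFS threshold — no compression; output -28 dBFS.

-28 dBFS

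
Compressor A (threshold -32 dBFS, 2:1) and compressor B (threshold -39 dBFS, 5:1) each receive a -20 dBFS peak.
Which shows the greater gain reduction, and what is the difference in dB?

B, by 9.2 dB

A: 12 dB over, compressed to 6 dB over, so 6 dB of GR.
B: 19 dB over, compressed to 3.8 dB over, so 15.2 dB of GR.
B reduces 9.2 dB more.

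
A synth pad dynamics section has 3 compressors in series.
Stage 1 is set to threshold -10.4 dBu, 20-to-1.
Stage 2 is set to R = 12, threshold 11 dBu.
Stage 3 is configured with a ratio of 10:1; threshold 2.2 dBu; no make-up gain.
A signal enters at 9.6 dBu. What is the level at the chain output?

Stage 1: 20 dB above -10.4 dBu, reduced 20:1 to 1 dB above → -9.4 dBu.
Stage 2: -9.4 dBu is at or below the 11 dBu threshold — no compression; output -9.4 dBu.
Stage 3: below threshold (-9.4 ≤ 2.2); passes unchanged; output -9.4 dBu.

-9.4 dBu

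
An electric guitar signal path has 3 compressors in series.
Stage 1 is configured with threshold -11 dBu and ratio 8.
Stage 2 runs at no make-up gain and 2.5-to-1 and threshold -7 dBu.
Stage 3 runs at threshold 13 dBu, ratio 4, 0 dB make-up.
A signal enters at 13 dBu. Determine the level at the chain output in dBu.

Stage 1: 24 dB above -11 dBu, reduced 8:1 to 3 dB above → -8 dBu.
Stage 2: -8 dBu is at or below the -7 dBu threshold — no compression; output -8 dBu.
Stage 3: -8 dBu ≤ 13 dBu, so stage 3 doesn't engage; output -8 dBu.

-8 dBu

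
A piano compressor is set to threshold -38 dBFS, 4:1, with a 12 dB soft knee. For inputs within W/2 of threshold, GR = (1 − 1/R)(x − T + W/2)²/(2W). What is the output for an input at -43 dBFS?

x − T + W/2 = -43 − (-38) + 6 = 1.
GR = (1 − 1/4) × 1² / 24 = 0.75 × 1 / 24 = 0.03125 dB.
Output = -43 − 0.03125 = -43.03125 dBFS.

-43.03125 dBFS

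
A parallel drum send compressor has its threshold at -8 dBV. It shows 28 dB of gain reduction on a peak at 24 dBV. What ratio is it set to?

8:1

Input overshoot = 24 − (-8) = 32 dB.
Output overshoot = 32 − 28 = 4 dB.
Ratio = input overshoot / output overshoot = 32 / 4 = 8.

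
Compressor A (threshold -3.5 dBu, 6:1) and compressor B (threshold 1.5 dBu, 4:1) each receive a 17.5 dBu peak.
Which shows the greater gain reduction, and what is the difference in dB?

A: 21 dB over, compressed to 3.5 dB over, so 17.5 dB of GR.
B: 16 dB over, compressed to 4 dB over, so 12 dB of GR.
Difference: 5.5 dB in favour of A.

A, by 5.5 dB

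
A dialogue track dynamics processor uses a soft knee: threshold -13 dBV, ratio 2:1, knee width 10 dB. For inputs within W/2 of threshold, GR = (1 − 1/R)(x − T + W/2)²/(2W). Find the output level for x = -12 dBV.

x − T + W/2 = -12 − (-13) + 5 = 6.
GR = (1 − 1/2) × 6² / 20 = 0.5 × 36 / 20 = 0.9 dB.
Output = -12 − 0.9 = -12.9 dBV.

-12.9 dBV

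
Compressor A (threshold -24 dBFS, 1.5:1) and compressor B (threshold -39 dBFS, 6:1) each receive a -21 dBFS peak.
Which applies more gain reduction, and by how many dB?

A: 3 dB over, compressed to 2 dB over, so 1 dB of GR.
B: 18 dB over, compressed to 3 dB over, so 15 dB of GR.
Difference: 14 dB in favour of B.

B, by 14 dB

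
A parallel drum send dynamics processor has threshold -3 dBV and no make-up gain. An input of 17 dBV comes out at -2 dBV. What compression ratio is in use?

Input overshoot = 17 − (-3) = 20 dB; output overshoot = -2 − (-3) = 1 dB.
Ratio = 20 / 1 = 20.

20:1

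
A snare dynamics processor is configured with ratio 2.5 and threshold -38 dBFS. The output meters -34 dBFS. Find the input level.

The compressed level sits -34 − (-38) = 4 dB over threshold.
Before 2.5:1 compression the overshoot was 4 × 2.5 = 10 dB, so input = -38 + 10 = -28 dBFS.

-28 dBFS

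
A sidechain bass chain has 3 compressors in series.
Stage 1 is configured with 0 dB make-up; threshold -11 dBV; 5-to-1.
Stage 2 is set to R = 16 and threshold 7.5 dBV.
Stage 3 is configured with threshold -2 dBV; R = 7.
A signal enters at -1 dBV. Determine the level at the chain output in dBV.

-9 dBV

Stage 1: overshoot 10 dB → 10/5 = 2 dB → -9 dBV.
Stage 2: -9 dBV ≤ 7.5 dBV, so stage 2 doesn't engage; output -9 dBV.
Stage 3: -9 dBV is at or below the -2 dBV threshold — no compression; output -9 dBV.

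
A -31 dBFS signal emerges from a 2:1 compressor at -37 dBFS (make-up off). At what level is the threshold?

-43 dBFS

Let T be the threshold. Output overshoot = (input overshoot)/R, so -37 − T = (-31 − T)/2.
2·(-37 − T) = -31 − T → 1·T = -74 − (-31) = -43.
T = -43/1 = -43 dBFS.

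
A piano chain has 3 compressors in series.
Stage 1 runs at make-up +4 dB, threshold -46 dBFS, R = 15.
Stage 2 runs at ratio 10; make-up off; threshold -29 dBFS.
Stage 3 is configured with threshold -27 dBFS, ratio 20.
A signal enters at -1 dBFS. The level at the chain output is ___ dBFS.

Stage 1: 45 dB above -46 dBFS, reduced 15:1 to 3 dB above → -43 dBFS; +4 dB make-up → -39 dBFS.
Stage 2: -39 dBFS ≤ -29 dBFS, so stage 2 doesn't engage; output -39 dBFS.
Stage 3: -39 dBFS is at or below the -27 dBFS threshold — no compression; output -39 dBFS.

-39 dBFS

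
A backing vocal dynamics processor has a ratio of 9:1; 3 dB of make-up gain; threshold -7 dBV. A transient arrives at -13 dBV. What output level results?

-10 dBV

-13 dBV is 6 dB below the -7 dBV threshold, so no gain reduction is applied.
Make-up gain adds 3 dB: -13 + 3 = -10 dBV.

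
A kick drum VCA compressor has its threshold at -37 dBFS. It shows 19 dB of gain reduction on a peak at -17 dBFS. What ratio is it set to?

Input overshoot = -17 − (-37) = 20 dB.
Output overshoot = 20 − 19 = 1 dB.
Ratio = input overshoot / output overshoot = 20 / 1 = 20.

20:1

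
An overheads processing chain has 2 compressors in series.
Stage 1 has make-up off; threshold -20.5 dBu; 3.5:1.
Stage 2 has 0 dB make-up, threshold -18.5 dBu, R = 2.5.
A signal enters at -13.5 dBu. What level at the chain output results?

Stage 1: overshoot 7 dB → 7/3.5 = 2 dB → -18.5 dBu.
Stage 2: -18.5 dBu is at or below the -18.5 dBu threshold — no compression; output -18.5 dBu.

-18.5 dBu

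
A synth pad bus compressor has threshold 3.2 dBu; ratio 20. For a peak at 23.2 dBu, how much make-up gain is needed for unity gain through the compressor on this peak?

19 dB

Overshoot 20 dB → 20/20 = 1 dB after compression, so the compressed level is 3.2 + 1 = 4.2 dBu.
Make-up = target − compressed = 23.2 − 4.2 = 19 dB.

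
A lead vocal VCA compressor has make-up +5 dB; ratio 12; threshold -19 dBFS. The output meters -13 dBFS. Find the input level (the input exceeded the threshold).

-7 dBFS

Remove make-up: -13 − 5 = -18 dBFS.
That's 1 dB above the -19 dBFS threshold.
Undo the ratio: input overshoot = 1 × 12 = 12 dB, giving input = -7 dBFS.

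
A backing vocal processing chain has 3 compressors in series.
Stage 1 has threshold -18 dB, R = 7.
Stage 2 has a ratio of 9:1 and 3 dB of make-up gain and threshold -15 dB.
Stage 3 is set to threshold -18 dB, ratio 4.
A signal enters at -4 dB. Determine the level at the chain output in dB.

-16.75 dB

Stage 1: -4 dB is 14 dB over -18 dB; at 7:1 that becomes 2 dB over, giving -16 dB.
Stage 2: -16 dB is at or below the -15 dB threshold — no compression; make-up brings it to -13 dB.
Stage 3: -13 dB is 5 dB over -18 dB; at 4:1 that becomes 1.25 dB over, giving -16.75 dB.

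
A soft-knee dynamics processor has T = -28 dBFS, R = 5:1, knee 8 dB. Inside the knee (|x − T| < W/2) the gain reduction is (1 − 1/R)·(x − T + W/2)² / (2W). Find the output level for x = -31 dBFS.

-31.05 dBFS

x − T + W/2 = -31 − (-28) + 4 = 1.
GR = (1 − 1/5) × 1² / 16 = 0.8 × 1 / 16 = 0.05 dB.
Output = -31 − 0.05 = -31.05 dBFS.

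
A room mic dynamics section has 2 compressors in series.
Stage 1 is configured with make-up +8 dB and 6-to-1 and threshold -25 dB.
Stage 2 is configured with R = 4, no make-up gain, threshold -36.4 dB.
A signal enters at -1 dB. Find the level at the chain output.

Stage 1: 24 dB above -25 dB, reduced 6:1 to 4 dB above → -21 dB; +8 dB make-up → -13 dB.
Stage 2: -13 dB is 23.4 dB over -36.4 dB; at 4:1 that becomes 5.85 dB over, giving -30.55 dB.

-30.55 dB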